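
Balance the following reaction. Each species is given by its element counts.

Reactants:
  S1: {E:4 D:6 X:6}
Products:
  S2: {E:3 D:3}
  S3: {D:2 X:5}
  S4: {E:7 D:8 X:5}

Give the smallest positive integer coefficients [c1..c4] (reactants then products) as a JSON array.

E: 5·4 = 20 | 2·3+4·0+2·7 = 20
D: 5·6 = 30 | 2·3+4·2+2·8 = 30
X: 5·6 = 30 | 2·0+4·5+2·5 = 30
gcd(5,2,4,2) = 1

Coefficients: [5, 2, 4, 2]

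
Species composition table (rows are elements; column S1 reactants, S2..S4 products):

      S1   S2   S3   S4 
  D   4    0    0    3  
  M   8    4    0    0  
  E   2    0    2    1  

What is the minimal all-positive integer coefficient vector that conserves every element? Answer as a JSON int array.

D: 3·4 = 12 | 6·0+1·0+4·3 = 12
M: 3·8 = 24 | 6·4+1·0+4·0 = 24
E: 3·2 = 6 | 6·0+1·2+4·1 = 6
gcd(3,6,1,4) = 1

Coefficients: [3, 6, 1, 4]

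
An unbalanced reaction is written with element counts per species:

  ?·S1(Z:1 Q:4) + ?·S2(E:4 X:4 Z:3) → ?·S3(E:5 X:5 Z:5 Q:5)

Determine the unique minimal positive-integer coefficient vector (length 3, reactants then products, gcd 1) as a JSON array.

E: 5·0+5·4 = 20 | 4·5 = 20
X: 5·0+5·4 = 20 | 4·5 = 20
Z: 5·1+5·3 = 20 | 4·5 = 20
Q: 5·4+5·0 = 20 | 4·5 = 20
gcd(5,5,4) = 1

Coefficients: [5, 5, 4]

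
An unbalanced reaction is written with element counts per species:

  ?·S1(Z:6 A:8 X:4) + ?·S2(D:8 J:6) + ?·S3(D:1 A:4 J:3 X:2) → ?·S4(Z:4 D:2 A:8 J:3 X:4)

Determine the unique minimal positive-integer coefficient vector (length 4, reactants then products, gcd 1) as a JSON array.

Z: 4·6+1·0+4·0 = 24 | 6·4 = 24
D: 4·0+1·8+4·1 = 12 | 6·2 = 12
A: 4·8+1·0+4·4 = 48 | 6·8 = 48
J: 4·0+1·6+4·3 = 18 | 6·3 = 18
X: 4·4+1·0+4·2 = 24 | 6·4 = 24
gcd(4,1,4,6) = 1

Coefficients: [4, 1, 4, 6]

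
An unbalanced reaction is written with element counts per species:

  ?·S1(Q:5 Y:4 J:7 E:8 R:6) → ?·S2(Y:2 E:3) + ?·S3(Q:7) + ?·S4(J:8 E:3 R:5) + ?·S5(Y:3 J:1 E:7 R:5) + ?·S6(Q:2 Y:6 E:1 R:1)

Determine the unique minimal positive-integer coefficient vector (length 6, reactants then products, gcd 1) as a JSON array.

Coefficients: [6, 6, 4, 5, 2, 1]

Q: 6·5 = 30 | 6·0+4·7+5·0+2·0+1·2 = 30
Y: 6·4 = 24 | 6·2+4·0+5·0+2·3+1·6 = 24
J: 6·7 = 42 | 6·0+4·0+5·8+2·1+1·0 = 42
E: 6·8 = 48 | 6·3+4·0+5·3+2·7+1·1 = 48
R: 6·6 = 36 | 6·0+4·0+5·5+2·5+1·1 = 36
gcd(6,6,4,5,2,1) = 1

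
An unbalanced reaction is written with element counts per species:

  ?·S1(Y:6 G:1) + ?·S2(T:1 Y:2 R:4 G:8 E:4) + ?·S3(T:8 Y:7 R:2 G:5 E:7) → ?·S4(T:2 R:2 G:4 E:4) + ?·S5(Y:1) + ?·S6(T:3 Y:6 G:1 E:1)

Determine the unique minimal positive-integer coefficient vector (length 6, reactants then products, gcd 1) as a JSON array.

T: 2·0+1·1+3·8 = 25 | 5·2+5·0+5·3 = 25
Y: 2·6+1·2+3·7 = 35 | 5·0+5·1+5·6 = 35
R: 2·0+1·4+3·2 = 10 | 5·2+5·0+5·0 = 10
G: 2·1+1·8+3·5 = 25 | 5·4+5·0+5·1 = 25
E: 2·0+1·4+3·7 = 25 | 5·4+5·0+5·1 = 25
gcd(2,1,3,5,5,5) = 1

Coefficients: [2, 1, 3, 5, 5, 5]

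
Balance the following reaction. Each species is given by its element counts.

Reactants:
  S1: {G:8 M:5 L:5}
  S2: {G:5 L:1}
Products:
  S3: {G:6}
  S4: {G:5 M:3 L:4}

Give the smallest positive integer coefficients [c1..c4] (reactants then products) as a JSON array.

G: 3·8+5·5 = 49 | 4·6+5·5 = 49
M: 3·5+5·0 = 15 | 4·0+5·3 = 15
L: 3·5+5·1 = 20 | 4·0+5·4 = 20
gcd(3,5,4,5) = 1

Coefficients: [3, 5, 4, 5]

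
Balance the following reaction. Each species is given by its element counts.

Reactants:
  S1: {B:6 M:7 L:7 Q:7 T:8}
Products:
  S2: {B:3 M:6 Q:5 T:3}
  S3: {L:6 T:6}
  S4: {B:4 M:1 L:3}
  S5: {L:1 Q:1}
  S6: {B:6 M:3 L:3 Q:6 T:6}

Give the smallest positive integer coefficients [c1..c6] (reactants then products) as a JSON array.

B: 6·6 = 36 | 6·3+4·0+3·4+6·0+1·6 = 36
M: 6·7 = 42 | 6·6+4·0+3·1+6·0+1·3 = 42
L: 6·7 = 42 | 6·0+4·6+3·3+6·1+1·3 = 42
Q: 6·7 = 42 | 6·5+4·0+3·0+6·1+1·6 = 42
T: 6·8 = 48 | 6·3+4·6+3·0+6·0+1·6 = 48
gcd(6,6,4,3,6,1) = 1

Coefficients: [6, 6, 4, 3, 6, 1]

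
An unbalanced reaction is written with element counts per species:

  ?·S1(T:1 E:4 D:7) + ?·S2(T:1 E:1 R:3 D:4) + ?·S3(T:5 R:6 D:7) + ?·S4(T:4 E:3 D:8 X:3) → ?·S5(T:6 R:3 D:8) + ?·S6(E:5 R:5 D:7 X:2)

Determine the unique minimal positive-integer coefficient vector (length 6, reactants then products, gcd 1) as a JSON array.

Coefficients: [2, 1, 5, 2, 6, 3]

T: 2·1+1·1+5·5+2·4 = 36 | 6·6+3·0 = 36
E: 2·4+1·1+5·0+2·3 = 15 | 6·0+3·5 = 15
R: 2·0+1·3+5·6+2·0 = 33 | 6·3+3·5 = 33
D: 2·7+1·4+5·7+2·8 = 69 | 6·8+3·7 = 69
X: 2·0+1·0+5·0+2·3 = 6 | 6·0+3·2 = 6
gcd(2,1,5,2,6,3) = 1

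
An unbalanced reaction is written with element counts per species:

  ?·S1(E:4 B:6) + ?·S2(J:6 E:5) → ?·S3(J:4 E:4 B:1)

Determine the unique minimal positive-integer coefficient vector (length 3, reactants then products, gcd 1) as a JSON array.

Coefficients: [1, 4, 6]

J: 1·0+4·6 = 24 | 6·4 = 24
E: 1·4+4·5 = 24 | 6·4 = 24
B: 1·6+4·0 = 6 | 6·1 = 6
gcd(1,4,6) = 1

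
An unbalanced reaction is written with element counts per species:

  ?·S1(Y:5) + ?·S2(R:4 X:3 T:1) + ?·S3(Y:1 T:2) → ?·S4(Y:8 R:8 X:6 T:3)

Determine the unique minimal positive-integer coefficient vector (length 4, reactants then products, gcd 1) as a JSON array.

Y: 3·5+4·0+1·1 = 16 | 2·8 = 16
R: 3·0+4·4+1·0 = 16 | 2·8 = 16
X: 3·0+4·3+1·0 = 12 | 2·6 = 12
T: 3·0+4·1+1·2 = 6 | 2·3 = 6
gcd(3,4,1,2) = 1

Coefficients: [3, 4, 1, 2]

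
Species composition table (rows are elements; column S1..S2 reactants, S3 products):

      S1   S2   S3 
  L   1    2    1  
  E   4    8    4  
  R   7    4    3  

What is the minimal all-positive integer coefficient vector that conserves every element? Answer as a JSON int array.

Coefficients: [1, 2, 5]

L: 1·1+2·2 = 5 | 5·1 = 5
E: 1·4+2·8 = 20 | 5·4 = 20
R: 1·7+2·4 = 15 | 5·3 = 15
gcd(1,2,5) = 1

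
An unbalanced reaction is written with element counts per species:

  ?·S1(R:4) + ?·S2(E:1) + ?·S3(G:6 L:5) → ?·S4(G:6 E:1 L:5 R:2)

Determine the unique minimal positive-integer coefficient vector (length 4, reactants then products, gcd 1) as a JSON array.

Coefficients: [1, 2, 2, 2]

G: 1·0+2·0+2·6 = 12 | 2·6 = 12
E: 1·0+2·1+2·0 = 2 | 2·1 = 2
L: 1·0+2·0+2·5 = 10 | 2·5 = 10
R: 1·4+2·0+2·0 = 4 | 2·2 = 4
gcd(1,2,2,2) = 1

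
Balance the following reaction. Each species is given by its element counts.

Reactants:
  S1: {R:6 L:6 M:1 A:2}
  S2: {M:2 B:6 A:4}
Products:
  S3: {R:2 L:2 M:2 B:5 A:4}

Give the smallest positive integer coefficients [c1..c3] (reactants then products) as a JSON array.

Coefficients: [2, 5, 6]

R: 2·6+5·0 = 12 | 6·2 = 12
L: 2·6+5·0 = 12 | 6·2 = 12
M: 2·1+5·2 = 12 | 6·2 = 12
B: 2·0+5·6 = 30 | 6·5 = 30
A: 2·2+5·4 = 24 | 6·4 = 24
gcd(2,5,6) = 1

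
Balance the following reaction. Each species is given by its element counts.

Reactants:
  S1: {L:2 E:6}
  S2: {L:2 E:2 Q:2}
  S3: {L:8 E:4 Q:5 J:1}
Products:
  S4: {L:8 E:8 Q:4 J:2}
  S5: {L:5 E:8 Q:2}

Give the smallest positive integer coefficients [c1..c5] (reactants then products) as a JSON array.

Coefficients: [5, 1, 2, 1, 4]

L: 5·2+1·2+2·8 = 28 | 1·8+4·5 = 28
E: 5·6+1·2+2·4 = 40 | 1·8+4·8 = 40
Q: 5·0+1·2+2·5 = 12 | 1·4+4·2 = 12
J: 5·0+1·0+2·1 = 2 | 1·2+4·0 = 2
gcd(5,1,2,1,4) = 1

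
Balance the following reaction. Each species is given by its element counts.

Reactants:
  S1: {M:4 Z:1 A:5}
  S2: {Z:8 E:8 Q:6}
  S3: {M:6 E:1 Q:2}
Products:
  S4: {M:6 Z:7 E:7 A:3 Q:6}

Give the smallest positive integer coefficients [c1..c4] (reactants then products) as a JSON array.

Coefficients: [3, 4, 3, 5]

M: 3·4+4·0+3·6 = 30 | 5·6 = 30
Z: 3·1+4·8+3·0 = 35 | 5·7 = 35
E: 3·0+4·8+3·1 = 35 | 5·7 = 35
A: 3·5+4·0+3·0 = 15 | 5·3 = 15
Q: 3·0+4·6+3·2 = 30 | 5·6 = 30
gcd(3,4,3,5) = 1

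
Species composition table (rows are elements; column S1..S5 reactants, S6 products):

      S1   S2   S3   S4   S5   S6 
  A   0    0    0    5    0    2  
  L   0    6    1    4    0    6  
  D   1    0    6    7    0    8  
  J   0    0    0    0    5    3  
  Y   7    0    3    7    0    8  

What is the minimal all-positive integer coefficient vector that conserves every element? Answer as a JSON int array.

Coefficients: [2, 3, 4, 2, 3, 5]

A: 2·0+3·0+4·0+2·5+3·0 = 10 | 5·2 = 10
L: 2·0+3·6+4·1+2·4+3·0 = 30 | 5·6 = 30
D: 2·1+3·0+4·6+2·7+3·0 = 40 | 5·8 = 40
J: 2·0+3·0+4·0+2·0+3·5 = 15 | 5·3 = 15
Y: 2·7+3·0+4·3+2·7+3·0 = 40 | 5·8 = 40
gcd(2,3,4,2,3,5) = 1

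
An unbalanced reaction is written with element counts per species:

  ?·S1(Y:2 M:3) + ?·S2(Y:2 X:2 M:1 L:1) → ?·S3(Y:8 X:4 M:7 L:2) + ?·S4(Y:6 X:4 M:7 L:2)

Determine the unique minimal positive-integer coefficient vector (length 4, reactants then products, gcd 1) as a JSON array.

Coefficients: [5, 6, 2, 1]

Y: 5·2+6·2 = 22 | 2·8+1·6 = 22
X: 5·0+6·2 = 12 | 2·4+1·4 = 12
M: 5·3+6·1 = 21 | 2·7+1·7 = 21
L: 5·0+6·1 = 6 | 2·2+1·2 = 6
gcd(5,6,2,1) = 1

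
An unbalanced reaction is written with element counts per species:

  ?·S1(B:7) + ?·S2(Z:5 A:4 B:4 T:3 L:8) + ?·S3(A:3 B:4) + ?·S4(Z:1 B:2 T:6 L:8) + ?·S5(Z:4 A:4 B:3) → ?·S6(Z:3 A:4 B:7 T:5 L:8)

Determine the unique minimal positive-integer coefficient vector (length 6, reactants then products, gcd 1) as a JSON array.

Z: 1·0+2·5+4·0+4·1+1·4 = 18 | 6·3 = 18
A: 1·0+2·4+4·3+4·0+1·4 = 24 | 6·4 = 24
B: 1·7+2·4+4·4+4·2+1·3 = 42 | 6·7 = 42
T: 1·0+2·3+4·0+4·6+1·0 = 30 | 6·5 = 30
L: 1·0+2·8+4·0+4·8+1·0 = 48 | 6·8 = 48
gcd(1,2,4,4,1,6) = 1

Coefficients: [1, 2, 4, 4, 1, 6]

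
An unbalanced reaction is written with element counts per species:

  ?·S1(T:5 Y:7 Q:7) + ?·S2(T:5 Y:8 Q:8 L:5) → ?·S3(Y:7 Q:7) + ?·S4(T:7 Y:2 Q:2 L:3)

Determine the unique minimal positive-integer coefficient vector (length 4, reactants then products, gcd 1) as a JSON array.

Coefficients: [4, 3, 6, 5]

T: 4·5+3·5 = 35 | 6·0+5·7 = 35
Y: 4·7+3·8 = 52 | 6·7+5·2 = 52
Q: 4·7+3·8 = 52 | 6·7+5·2 = 52
L: 4·0+3·5 = 15 | 6·0+5·3 = 15
gcd(4,3,6,5) = 1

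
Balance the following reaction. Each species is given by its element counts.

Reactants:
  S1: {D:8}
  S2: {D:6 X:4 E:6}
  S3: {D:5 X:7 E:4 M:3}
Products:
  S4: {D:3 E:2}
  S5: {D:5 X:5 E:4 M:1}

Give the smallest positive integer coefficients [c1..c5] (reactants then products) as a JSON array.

Coefficients: [1, 4, 2, 4, 6]

D: 1·8+4·6+2·5 = 42 | 4·3+6·5 = 42
X: 1·0+4·4+2·7 = 30 | 4·0+6·5 = 30
E: 1·0+4·6+2·4 = 32 | 4·2+6·4 = 32
M: 1·0+4·0+2·3 = 6 | 4·0+6·1 = 6
gcd(1,4,2,4,6) = 1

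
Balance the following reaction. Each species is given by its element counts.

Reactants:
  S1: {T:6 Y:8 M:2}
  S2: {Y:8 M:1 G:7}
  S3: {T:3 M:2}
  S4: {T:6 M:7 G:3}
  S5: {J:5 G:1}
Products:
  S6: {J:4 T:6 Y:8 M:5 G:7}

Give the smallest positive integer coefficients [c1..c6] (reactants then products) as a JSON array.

Coefficients: [1, 4, 6, 1, 4, 5]

J: 1·0+4·0+6·0+1·0+4·5 = 20 | 5·4 = 20
T: 1·6+4·0+6·3+1·6+4·0 = 30 | 5·6 = 30
Y: 1·8+4·8+6·0+1·0+4·0 = 40 | 5·8 = 40
M: 1·2+4·1+6·2+1·7+4·0 = 25 | 5·5 = 25
G: 1·0+4·7+6·0+1·3+4·1 = 35 | 5·7 = 35
gcd(1,4,6,1,4,5) = 1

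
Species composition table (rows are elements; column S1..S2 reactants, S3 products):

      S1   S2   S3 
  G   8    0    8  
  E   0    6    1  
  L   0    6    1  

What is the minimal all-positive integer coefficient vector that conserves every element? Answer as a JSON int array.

G: 6·8+1·0 = 48 | 6·8 = 48
E: 6·0+1·6 = 6 | 6·1 = 6
L: 6·0+1·6 = 6 | 6·1 = 6
gcd(6,1,6) = 1

Coefficients: [6, 1, 6]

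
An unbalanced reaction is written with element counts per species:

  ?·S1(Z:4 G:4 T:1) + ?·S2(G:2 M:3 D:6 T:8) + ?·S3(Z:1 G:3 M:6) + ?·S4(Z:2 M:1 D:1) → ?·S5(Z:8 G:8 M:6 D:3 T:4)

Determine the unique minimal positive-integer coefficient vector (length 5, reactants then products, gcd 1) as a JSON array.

Coefficients: [4, 1, 2, 3, 3]

Z: 4·4+1·0+2·1+3·2 = 24 | 3·8 = 24
G: 4·4+1·2+2·3+3·0 = 24 | 3·8 = 24
M: 4·0+1·3+2·6+3·1 = 18 | 3·6 = 18
D: 4·0+1·6+2·0+3·1 = 9 | 3·3 = 9
T: 4·1+1·8+2·0+3·0 = 12 | 3·4 = 12
gcd(4,1,2,3,3) = 1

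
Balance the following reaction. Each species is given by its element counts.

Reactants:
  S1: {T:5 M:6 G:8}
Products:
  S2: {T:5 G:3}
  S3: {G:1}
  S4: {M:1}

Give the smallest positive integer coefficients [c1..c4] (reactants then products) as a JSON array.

Coefficients: [1, 1, 5, 6]

T: 1·5 = 5 | 1·5+5·0+6·0 = 5
M: 1·6 = 6 | 1·0+5·0+6·1 = 6
G: 1·8 = 8 | 1·3+5·1+6·0 = 8
gcd(1,1,5,6) = 1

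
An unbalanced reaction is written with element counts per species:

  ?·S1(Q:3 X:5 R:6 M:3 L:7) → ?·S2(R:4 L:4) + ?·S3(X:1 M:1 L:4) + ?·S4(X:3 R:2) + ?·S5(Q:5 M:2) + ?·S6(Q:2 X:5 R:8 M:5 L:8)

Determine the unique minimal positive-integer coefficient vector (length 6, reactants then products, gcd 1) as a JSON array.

Q: 4·3 = 12 | 2·0+3·0+4·0+2·5+1·2 = 12
X: 4·5 = 20 | 2·0+3·1+4·3+2·0+1·5 = 20
R: 4·6 = 24 | 2·4+3·0+4·2+2·0+1·8 = 24
M: 4·3 = 12 | 2·0+3·1+4·0+2·2+1·5 = 12
L: 4·7 = 28 | 2·4+3·4+4·0+2·0+1·8 = 28
gcd(4,2,3,4,2,1) = 1

Coefficients: [4, 2, 3, 4, 2, 1]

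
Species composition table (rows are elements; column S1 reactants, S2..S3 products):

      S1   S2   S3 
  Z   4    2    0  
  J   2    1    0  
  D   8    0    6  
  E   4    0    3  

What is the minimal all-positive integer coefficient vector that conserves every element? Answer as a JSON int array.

Coefficients: [3, 6, 4]

Z: 3·4 = 12 | 6·2+4·0 = 12
J: 3·2 = 6 | 6·1+4·0 = 6
D: 3·8 = 24 | 6·0+4·6 = 24
E: 3·4 = 12 | 6·0+4·3 = 12
gcd(3,6,4) = 1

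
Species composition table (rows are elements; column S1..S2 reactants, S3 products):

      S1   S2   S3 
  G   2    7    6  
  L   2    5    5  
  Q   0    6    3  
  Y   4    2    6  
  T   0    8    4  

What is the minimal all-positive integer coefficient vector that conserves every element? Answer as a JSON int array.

G: 5·2+2·7 = 24 | 4·6 = 24
L: 5·2+2·5 = 20 | 4·5 = 20
Q: 5·0+2·6 = 12 | 4·3 = 12
Y: 5·4+2·2 = 24 | 4·6 = 24
T: 5·0+2·8 = 16 | 4·4 = 16
gcd(5,2,4) = 1

Coefficients: [5, 2, 4]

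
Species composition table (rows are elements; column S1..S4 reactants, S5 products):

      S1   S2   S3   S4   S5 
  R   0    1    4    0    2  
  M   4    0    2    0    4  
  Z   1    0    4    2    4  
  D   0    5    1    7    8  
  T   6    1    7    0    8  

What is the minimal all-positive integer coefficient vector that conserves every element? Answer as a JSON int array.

Coefficients: [4, 2, 2, 4, 5]

R: 4·0+2·1+2·4+4·0 = 10 | 5·2 = 10
M: 4·4+2·0+2·2+4·0 = 20 | 5·4 = 20
Z: 4·1+2·0+2·4+4·2 = 20 | 5·4 = 20
D: 4·0+2·5+2·1+4·7 = 40 | 5·8 = 40
T: 4·6+2·1+2·7+4·0 = 40 | 5·8 = 40
gcd(4,2,2,4,5) = 1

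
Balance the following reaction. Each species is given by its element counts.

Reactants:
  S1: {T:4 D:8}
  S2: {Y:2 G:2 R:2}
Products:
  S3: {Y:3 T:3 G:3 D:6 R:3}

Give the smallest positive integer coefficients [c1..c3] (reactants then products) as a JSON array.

Coefficients: [3, 6, 4]

Y: 3·0+6·2 = 12 | 4·3 = 12
T: 3·4+6·0 = 12 | 4·3 = 12
G: 3·0+6·2 = 12 | 4·3 = 12
D: 3·8+6·0 = 24 | 4·6 = 24
R: 3·0+6·2 = 12 | 4·3 = 12
gcd(3,6,4) = 1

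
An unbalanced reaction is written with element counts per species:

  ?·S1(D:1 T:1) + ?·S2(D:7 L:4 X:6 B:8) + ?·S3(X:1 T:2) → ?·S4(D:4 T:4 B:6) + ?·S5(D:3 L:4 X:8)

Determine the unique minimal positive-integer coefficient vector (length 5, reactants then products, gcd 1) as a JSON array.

Coefficients: [4, 3, 6, 4, 3]

D: 4·1+3·7+6·0 = 25 | 4·4+3·3 = 25
L: 4·0+3·4+6·0 = 12 | 4·0+3·4 = 12
X: 4·0+3·6+6·1 = 24 | 4·0+3·8 = 24
T: 4·1+3·0+6·2 = 16 | 4·4+3·0 = 16
B: 4·0+3·8+6·0 = 24 | 4·6+3·0 = 24
gcd(4,3,6,4,3) = 1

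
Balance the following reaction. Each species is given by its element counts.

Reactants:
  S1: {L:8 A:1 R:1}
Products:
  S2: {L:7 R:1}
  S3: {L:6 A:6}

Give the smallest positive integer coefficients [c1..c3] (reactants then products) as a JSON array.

Coefficients: [6, 6, 1]

L: 6·8 = 48 | 6·7+1·6 = 48
A: 6·1 = 6 | 6·0+1·6 = 6
R: 6·1 = 6 | 6·1+1·0 = 6
gcd(6,6,1) = 1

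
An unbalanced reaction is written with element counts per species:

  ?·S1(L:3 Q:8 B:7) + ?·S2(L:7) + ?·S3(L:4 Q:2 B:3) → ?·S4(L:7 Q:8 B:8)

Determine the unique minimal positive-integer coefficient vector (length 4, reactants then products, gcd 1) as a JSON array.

L: 4·3+1·7+4·4 = 35 | 5·7 = 35
Q: 4·8+1·0+4·2 = 40 | 5·8 = 40
B: 4·7+1·0+4·3 = 40 | 5·8 = 40
gcd(4,1,4,5) = 1

Coefficients: [4, 1, 4, 5]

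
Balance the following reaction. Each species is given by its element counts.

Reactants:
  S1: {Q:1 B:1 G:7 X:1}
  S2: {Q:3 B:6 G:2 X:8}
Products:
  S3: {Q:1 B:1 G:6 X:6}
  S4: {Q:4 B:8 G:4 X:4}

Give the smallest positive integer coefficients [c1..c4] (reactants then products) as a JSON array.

Coefficients: [4, 4, 4, 3]

Q: 4·1+4·3 = 16 | 4·1+3·4 = 16
B: 4·1+4·6 = 28 | 4·1+3·8 = 28
G: 4·7+4·2 = 36 | 4·6+3·4 = 36
X: 4·1+4·8 = 36 | 4·6+3·4 = 36
gcd(4,4,4,3) = 1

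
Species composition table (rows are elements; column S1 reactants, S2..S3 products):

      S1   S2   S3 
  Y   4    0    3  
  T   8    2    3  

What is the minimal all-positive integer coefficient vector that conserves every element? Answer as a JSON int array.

Coefficients: [3, 6, 4]

Y: 3·4 = 12 | 6·0+4·3 = 12
T: 3·8 = 24 | 6·2+4·3 = 24
gcd(3,6,4) = 1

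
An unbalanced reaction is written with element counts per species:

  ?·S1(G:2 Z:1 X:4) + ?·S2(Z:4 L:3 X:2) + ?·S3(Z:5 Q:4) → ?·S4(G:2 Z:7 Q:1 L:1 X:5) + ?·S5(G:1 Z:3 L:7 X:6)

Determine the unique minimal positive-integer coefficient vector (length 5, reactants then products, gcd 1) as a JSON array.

G: 5·2+6·0+1·0 = 10 | 4·2+2·1 = 10
Z: 5·1+6·4+1·5 = 34 | 4·7+2·3 = 34
Q: 5·0+6·0+1·4 = 4 | 4·1+2·0 = 4
L: 5·0+6·3+1·0 = 18 | 4·1+2·7 = 18
X: 5·4+6·2+1·0 = 32 | 4·5+2·6 = 32
gcd(5,6,1,4,2) = 1

Coefficients: [5, 6, 1, 4, 2]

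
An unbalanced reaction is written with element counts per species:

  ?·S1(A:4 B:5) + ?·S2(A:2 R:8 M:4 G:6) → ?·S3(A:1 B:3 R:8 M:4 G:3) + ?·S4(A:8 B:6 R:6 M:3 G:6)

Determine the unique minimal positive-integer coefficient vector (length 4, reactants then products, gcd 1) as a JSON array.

Coefficients: [6, 5, 2, 4]

A: 6·4+5·2 = 34 | 2·1+4·8 = 34
B: 6·5+5·0 = 30 | 2·3+4·6 = 30
R: 6·0+5·8 = 40 | 2·8+4·6 = 40
M: 6·0+5·4 = 20 | 2·4+4·3 = 20
G: 6·0+5·6 = 30 | 2·3+4·6 = 30
gcd(6,5,2,4) = 1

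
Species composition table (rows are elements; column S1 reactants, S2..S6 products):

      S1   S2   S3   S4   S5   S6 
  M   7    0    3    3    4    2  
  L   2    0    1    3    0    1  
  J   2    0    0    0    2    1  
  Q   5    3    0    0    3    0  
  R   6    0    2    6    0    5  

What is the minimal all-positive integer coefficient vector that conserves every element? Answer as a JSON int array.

Coefficients: [6, 6, 5, 1, 4, 4]

M: 6·7 = 42 | 6·0+5·3+1·3+4·4+4·2 = 42
L: 6·2 = 12 | 6·0+5·1+1·3+4·0+4·1 = 12
J: 6·2 = 12 | 6·0+5·0+1·0+4·2+4·1 = 12
Q: 6·5 = 30 | 6·3+5·0+1·0+4·3+4·0 = 30
R: 6·6 = 36 | 6·0+5·2+1·6+4·0+4·5 = 36
gcd(6,6,5,1,4,4) = 1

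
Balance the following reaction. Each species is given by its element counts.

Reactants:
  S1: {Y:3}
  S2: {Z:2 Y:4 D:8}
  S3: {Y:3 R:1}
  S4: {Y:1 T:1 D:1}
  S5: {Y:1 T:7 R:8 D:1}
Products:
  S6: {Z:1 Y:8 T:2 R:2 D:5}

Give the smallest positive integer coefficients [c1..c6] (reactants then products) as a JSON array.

Coefficients: [6, 3, 4, 5, 1, 6]

Z: 6·0+3·2+4·0+5·0+1·0 = 6 | 6·1 = 6
Y: 6·3+3·4+4·3+5·1+1·1 = 48 | 6·8 = 48
T: 6·0+3·0+4·0+5·1+1·7 = 12 | 6·2 = 12
R: 6·0+3·0+4·1+5·0+1·8 = 12 | 6·2 = 12
D: 6·0+3·8+4·0+5·1+1·1 = 30 | 6·5 = 30
gcd(6,3,4,5,1,6) = 1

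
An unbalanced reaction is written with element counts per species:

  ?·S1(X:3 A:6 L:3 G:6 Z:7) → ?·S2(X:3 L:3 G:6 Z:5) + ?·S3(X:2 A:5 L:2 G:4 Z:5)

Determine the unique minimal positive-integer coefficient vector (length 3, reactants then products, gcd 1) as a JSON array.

Coefficients: [5, 1, 6]

X: 5·3 = 15 | 1·3+6·2 = 15
A: 5·6 = 30 | 1·0+6·5 = 30
L: 5·3 = 15 | 1·3+6·2 = 15
G: 5·6 = 30 | 1·6+6·4 = 30
Z: 5·7 = 35 | 1·5+6·5 = 35
gcd(5,1,6) = 1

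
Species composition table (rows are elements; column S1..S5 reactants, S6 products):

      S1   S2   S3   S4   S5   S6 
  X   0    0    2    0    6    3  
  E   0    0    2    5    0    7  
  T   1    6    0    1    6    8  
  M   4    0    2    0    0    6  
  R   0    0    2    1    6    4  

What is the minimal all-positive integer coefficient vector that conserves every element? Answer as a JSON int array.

Coefficients: [6, 5, 6, 6, 1, 6]

X: 6·0+5·0+6·2+6·0+1·6 = 18 | 6·3 = 18
E: 6·0+5·0+6·2+6·5+1·0 = 42 | 6·7 = 42
T: 6·1+5·6+6·0+6·1+1·6 = 48 | 6·8 = 48
M: 6·4+5·0+6·2+6·0+1·0 = 36 | 6·6 = 36
R: 6·0+5·0+6·2+6·1+1·6 = 24 | 6·4 = 24
gcd(6,5,6,6,1,6) = 1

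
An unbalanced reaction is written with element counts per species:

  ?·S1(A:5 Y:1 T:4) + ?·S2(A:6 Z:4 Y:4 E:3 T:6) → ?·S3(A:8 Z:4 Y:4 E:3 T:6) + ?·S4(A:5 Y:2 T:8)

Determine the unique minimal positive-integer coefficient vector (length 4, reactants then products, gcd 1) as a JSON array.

Coefficients: [4, 5, 5, 2]

A: 4·5+5·6 = 50 | 5·8+2·5 = 50
Z: 4·0+5·4 = 20 | 5·4+2·0 = 20
Y: 4·1+5·4 = 24 | 5·4+2·2 = 24
E: 4·0+5·3 = 15 | 5·3+2·0 = 15
T: 4·4+5·6 = 46 | 5·6+2·8 = 46
gcd(4,5,5,2) = 1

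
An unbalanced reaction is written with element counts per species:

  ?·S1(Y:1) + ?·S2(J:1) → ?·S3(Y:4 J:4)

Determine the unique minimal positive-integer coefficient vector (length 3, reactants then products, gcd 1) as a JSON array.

Coefficients: [4, 4, 1]

Y: 4·1+4·0 = 4 | 1·4 = 4
J: 4·0+4·1 = 4 | 1·4 = 4
gcd(4,4,1) = 1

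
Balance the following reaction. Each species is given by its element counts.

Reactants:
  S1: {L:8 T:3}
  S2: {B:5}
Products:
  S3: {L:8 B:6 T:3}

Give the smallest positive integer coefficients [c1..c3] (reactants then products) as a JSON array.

Coefficients: [5, 6, 5]

L: 5·8+6·0 = 40 | 5·8 = 40
B: 5·0+6·5 = 30 | 5·6 = 30
T: 5·3+6·0 = 15 | 5·3 = 15
gcd(5,6,5) = 1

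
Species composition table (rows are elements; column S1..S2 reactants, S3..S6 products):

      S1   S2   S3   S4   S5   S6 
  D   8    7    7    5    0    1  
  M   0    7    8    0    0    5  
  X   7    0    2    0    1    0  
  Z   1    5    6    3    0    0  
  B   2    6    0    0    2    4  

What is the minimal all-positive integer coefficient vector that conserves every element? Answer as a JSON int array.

D: 1·8+4·7 = 36 | 1·7+5·5+5·0+4·1 = 36
M: 1·0+4·7 = 28 | 1·8+5·0+5·0+4·5 = 28
X: 1·7+4·0 = 7 | 1·2+5·0+5·1+4·0 = 7
Z: 1·1+4·5 = 21 | 1·6+5·3+5·0+4·0 = 21
B: 1·2+4·6 = 26 | 1·0+5·0+5·2+4·4 = 26
gcd(1,4,1,5,5,4) = 1

Coefficients: [1, 4, 1, 5, 5, 4]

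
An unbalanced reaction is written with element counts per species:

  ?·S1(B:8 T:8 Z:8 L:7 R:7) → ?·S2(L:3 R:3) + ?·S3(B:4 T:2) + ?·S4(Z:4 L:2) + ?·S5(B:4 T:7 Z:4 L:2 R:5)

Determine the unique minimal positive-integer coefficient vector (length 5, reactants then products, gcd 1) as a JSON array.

B: 5·8 = 40 | 5·0+6·4+6·0+4·4 = 40
T: 5·8 = 40 | 5·0+6·2+6·0+4·7 = 40
Z: 5·8 = 40 | 5·0+6·0+6·4+4·4 = 40
L: 5·7 = 35 | 5·3+6·0+6·2+4·2 = 35
R: 5·7 = 35 | 5·3+6·0+6·0+4·5 = 35
gcd(5,5,6,6,4) = 1

Coefficients: [5, 5, 6, 6, 4]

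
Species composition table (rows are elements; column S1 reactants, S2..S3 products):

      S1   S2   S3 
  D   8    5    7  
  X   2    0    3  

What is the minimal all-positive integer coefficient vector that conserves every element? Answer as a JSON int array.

D: 3·8 = 24 | 2·5+2·7 = 24
X: 3·2 = 6 | 2·0+2·3 = 6
gcd(3,2,2) = 1

Coefficients: [3, 2, 2]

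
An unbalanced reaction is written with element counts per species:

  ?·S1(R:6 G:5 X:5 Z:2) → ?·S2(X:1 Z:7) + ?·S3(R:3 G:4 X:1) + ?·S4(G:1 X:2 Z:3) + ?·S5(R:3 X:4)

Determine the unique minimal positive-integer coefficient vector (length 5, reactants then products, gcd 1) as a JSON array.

Coefficients: [5, 1, 6, 1, 4]

R: 5·6 = 30 | 1·0+6·3+1·0+4·3 = 30
G: 5·5 = 25 | 1·0+6·4+1·1+4·0 = 25
X: 5·5 = 25 | 1·1+6·1+1·2+4·4 = 25
Z: 5·2 = 10 | 1·7+6·0+1·3+4·0 = 10
gcd(5,1,6,1,4) = 1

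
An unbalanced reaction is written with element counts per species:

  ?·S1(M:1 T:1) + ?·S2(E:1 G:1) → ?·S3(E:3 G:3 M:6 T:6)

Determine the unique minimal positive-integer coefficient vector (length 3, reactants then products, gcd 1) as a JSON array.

E: 6·0+3·1 = 3 | 1·3 = 3
G: 6·0+3·1 = 3 | 1·3 = 3
M: 6·1+3·0 = 6 | 1·6 = 6
T: 6·1+3·0 = 6 | 1·6 = 6
gcd(6,3,1) = 1

Coefficients: [6, 3, 1]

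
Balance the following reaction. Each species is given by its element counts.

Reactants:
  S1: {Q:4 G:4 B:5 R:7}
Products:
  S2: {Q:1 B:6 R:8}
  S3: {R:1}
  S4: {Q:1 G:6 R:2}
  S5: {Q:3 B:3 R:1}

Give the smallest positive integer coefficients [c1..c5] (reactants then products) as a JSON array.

Q: 3·4 = 12 | 1·1+6·0+2·1+3·3 = 12
G: 3·4 = 12 | 1·0+6·0+2·6+3·0 = 12
B: 3·5 = 15 | 1·6+6·0+2·0+3·3 = 15
R: 3·7 = 21 | 1·8+6·1+2·2+3·1 = 21
gcd(3,1,6,2,3) = 1

Coefficients: [3, 1, 6, 2, 3]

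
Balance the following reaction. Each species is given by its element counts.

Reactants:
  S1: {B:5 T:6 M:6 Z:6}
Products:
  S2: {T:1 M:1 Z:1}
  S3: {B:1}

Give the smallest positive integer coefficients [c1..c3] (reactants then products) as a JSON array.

Coefficients: [1, 6, 5]

B: 1·5 = 5 | 6·0+5·1 = 5
T: 1·6 = 6 | 6·1+5·0 = 6
M: 1·6 = 6 | 6·1+5·0 = 6
Z: 1·6 = 6 | 6·1+5·0 = 6
gcd(1,6,5) = 1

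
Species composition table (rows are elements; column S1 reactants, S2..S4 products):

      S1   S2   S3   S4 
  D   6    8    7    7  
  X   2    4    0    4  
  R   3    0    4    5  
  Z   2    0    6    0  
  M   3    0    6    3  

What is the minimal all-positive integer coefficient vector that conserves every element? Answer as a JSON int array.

Coefficients: [6, 1, 2, 2]

D: 6·6 = 36 | 1·8+2·7+2·7 = 36
X: 6·2 = 12 | 1·4+2·0+2·4 = 12
R: 6·3 = 18 | 1·0+2·4+2·5 = 18
Z: 6·2 = 12 | 1·0+2·6+2·0 = 12
M: 6·3 = 18 | 1·0+2·6+2·3 = 18
gcd(6,1,2,2) = 1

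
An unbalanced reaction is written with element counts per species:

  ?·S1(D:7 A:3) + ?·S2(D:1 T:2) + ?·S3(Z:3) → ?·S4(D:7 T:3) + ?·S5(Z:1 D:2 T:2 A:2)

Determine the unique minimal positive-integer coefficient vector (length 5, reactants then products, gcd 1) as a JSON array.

Z: 2·0+6·0+1·3 = 3 | 2·0+3·1 = 3
D: 2·7+6·1+1·0 = 20 | 2·7+3·2 = 20
T: 2·0+6·2+1·0 = 12 | 2·3+3·2 = 12
A: 2·3+6·0+1·0 = 6 | 2·0+3·2 = 6
gcd(2,6,1,2,3) = 1

Coefficients: [2, 6, 1, 2, 3]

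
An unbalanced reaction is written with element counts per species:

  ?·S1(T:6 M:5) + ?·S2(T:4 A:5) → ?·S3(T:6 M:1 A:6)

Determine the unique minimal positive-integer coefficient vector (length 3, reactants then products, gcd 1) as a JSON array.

T: 1·6+6·4 = 30 | 5·6 = 30
M: 1·5+6·0 = 5 | 5·1 = 5
A: 1·0+6·5 = 30 | 5·6 = 30
gcd(1,6,5) = 1

Coefficients: [1, 6, 5]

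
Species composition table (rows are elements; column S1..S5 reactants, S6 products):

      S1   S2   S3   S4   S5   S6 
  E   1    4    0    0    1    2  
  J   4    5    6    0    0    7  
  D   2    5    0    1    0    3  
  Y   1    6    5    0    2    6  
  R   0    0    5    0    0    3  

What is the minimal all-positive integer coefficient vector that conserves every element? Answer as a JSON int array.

Coefficients: [3, 1, 3, 4, 3, 5]

E: 3·1+1·4+3·0+4·0+3·1 = 10 | 5·2 = 10
J: 3·4+1·5+3·6+4·0+3·0 = 35 | 5·7 = 35
D: 3·2+1·5+3·0+4·1+3·0 = 15 | 5·3 = 15
Y: 3·1+1·6+3·5+4·0+3·2 = 30 | 5·6 = 30
R: 3·0+1·0+3·5+4·0+3·0 = 15 | 5·3 = 15
gcd(3,1,3,4,3,5) = 1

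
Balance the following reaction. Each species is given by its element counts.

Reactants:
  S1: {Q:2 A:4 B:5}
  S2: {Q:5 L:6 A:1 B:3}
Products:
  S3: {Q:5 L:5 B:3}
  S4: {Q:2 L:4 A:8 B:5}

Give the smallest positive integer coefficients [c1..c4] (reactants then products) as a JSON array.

Coefficients: [1, 4, 4, 1]

Q: 1·2+4·5 = 22 | 4·5+1·2 = 22
L: 1·0+4·6 = 24 | 4·5+1·4 = 24
A: 1·4+4·1 = 8 | 4·0+1·8 = 8
B: 1·5+4·3 = 17 | 4·3+1·5 = 17
gcd(1,4,4,1) = 1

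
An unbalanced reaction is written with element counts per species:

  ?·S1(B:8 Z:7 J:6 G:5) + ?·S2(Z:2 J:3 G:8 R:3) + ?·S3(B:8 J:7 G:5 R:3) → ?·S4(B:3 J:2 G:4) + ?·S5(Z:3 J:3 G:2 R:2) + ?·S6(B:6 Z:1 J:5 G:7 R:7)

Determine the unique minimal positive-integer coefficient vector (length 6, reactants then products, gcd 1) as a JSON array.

B: 1·8+3·0+2·8 = 24 | 6·3+4·0+1·6 = 24
Z: 1·7+3·2+2·0 = 13 | 6·0+4·3+1·1 = 13
J: 1·6+3·3+2·7 = 29 | 6·2+4·3+1·5 = 29
G: 1·5+3·8+2·5 = 39 | 6·4+4·2+1·7 = 39
R: 1·0+3·3+2·3 = 15 | 6·0+4·2+1·7 = 15
gcd(1,3,2,6,4,1) = 1

Coefficients: [1, 3, 2, 6, 4, 1]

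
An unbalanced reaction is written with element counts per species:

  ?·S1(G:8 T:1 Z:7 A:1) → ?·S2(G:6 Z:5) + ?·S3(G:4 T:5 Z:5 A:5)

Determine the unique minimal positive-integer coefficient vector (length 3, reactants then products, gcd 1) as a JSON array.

Coefficients: [5, 6, 1]

G: 5·8 = 40 | 6·6+1·4 = 40
T: 5·1 = 5 | 6·0+1·5 = 5
Z: 5·7 = 35 | 6·5+1·5 = 35
A: 5·1 = 5 | 6·0+1·5 = 5
gcd(5,6,1) = 1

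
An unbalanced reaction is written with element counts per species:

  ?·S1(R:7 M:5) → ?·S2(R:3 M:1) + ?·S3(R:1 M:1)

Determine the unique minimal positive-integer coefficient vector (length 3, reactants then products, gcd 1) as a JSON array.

R: 1·7 = 7 | 1·3+4·1 = 7
M: 1·5 = 5 | 1·1+4·1 = 5
gcd(1,1,4) = 1

Coefficients: [1, 1, 4]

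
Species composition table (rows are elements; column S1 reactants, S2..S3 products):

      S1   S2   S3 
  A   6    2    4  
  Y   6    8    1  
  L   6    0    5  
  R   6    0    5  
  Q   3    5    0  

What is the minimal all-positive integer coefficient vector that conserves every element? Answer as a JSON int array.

Coefficients: [5, 3, 6]

A: 5·6 = 30 | 3·2+6·4 = 30
Y: 5·6 = 30 | 3·8+6·1 = 30
L: 5·6 = 30 | 3·0+6·5 = 30
R: 5·6 = 30 | 3·0+6·5 = 30
Q: 5·3 = 15 | 3·5+6·0 = 15
gcd(5,3,6) = 1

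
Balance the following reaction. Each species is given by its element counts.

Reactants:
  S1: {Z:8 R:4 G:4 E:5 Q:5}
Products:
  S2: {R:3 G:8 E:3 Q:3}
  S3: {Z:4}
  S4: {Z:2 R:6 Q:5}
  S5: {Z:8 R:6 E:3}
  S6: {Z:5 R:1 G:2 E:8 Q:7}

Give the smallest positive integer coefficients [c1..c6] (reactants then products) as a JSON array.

Coefficients: [5, 2, 5, 1, 1, 2]

Z: 5·8 = 40 | 2·0+5·4+1·2+1·8+2·5 = 40
R: 5·4 = 20 | 2·3+5·0+1·6+1·6+2·1 = 20
G: 5·4 = 20 | 2·8+5·0+1·0+1·0+2·2 = 20
E: 5·5 = 25 | 2·3+5·0+1·0+1·3+2·8 = 25
Q: 5·5 = 25 | 2·3+5·0+1·5+1·0+2·7 = 25
gcd(5,2,5,1,1,2) = 1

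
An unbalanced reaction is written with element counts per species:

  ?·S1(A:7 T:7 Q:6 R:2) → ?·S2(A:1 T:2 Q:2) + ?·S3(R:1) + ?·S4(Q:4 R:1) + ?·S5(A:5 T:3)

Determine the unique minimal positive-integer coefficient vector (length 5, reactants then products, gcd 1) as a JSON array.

A: 2·7 = 14 | 4·1+3·0+1·0+2·5 = 14
T: 2·7 = 14 | 4·2+3·0+1·0+2·3 = 14
Q: 2·6 = 12 | 4·2+3·0+1·4+2·0 = 12
R: 2·2 = 4 | 4·0+3·1+1·1+2·0 = 4
gcd(2,4,3,1,2) = 1

Coefficients: [2, 4, 3, 1, 2]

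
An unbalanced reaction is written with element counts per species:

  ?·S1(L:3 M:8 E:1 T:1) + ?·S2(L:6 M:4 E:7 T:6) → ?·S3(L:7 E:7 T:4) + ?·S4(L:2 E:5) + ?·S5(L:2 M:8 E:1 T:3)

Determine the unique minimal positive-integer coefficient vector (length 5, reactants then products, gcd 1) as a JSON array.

Coefficients: [3, 4, 3, 1, 5]

L: 3·3+4·6 = 33 | 3·7+1·2+5·2 = 33
M: 3·8+4·4 = 40 | 3·0+1·0+5·8 = 40
E: 3·1+4·7 = 31 | 3·7+1·5+5·1 = 31
T: 3·1+4·6 = 27 | 3·4+1·0+5·3 = 27
gcd(3,4,3,1,5) = 1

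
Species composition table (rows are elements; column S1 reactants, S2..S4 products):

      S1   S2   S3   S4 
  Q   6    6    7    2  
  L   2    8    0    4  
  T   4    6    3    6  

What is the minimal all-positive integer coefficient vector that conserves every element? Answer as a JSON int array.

Coefficients: [6, 1, 4, 1]

Q: 6·6 = 36 | 1·6+4·7+1·2 = 36
L: 6·2 = 12 | 1·8+4·0+1·4 = 12
T: 6·4 = 24 | 1·6+4·3+1·6 = 24
gcd(6,1,4,1) = 1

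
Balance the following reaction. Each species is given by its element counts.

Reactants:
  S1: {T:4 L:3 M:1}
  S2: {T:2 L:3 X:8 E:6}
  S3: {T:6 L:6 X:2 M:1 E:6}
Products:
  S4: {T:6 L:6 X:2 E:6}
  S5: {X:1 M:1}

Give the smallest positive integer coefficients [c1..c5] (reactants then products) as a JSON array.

T: 1·4+1·2+5·6 = 36 | 6·6+6·0 = 36
L: 1·3+1·3+5·6 = 36 | 6·6+6·0 = 36
X: 1·0+1·8+5·2 = 18 | 6·2+6·1 = 18
M: 1·1+1·0+5·1 = 6 | 6·0+6·1 = 6
E: 1·0+1·6+5·6 = 36 | 6·6+6·0 = 36
gcd(1,1,5,6,6) = 1

Coefficients: [1, 1, 5, 6, 6]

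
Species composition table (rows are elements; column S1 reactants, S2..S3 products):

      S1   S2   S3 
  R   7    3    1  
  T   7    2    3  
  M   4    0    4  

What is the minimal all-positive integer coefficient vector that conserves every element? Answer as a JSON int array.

R: 1·7 = 7 | 2·3+1·1 = 7
T: 1·7 = 7 | 2·2+1·3 = 7
M: 1·4 = 4 | 2·0+1·4 = 4
gcd(1,2,1) = 1

Coefficients: [1, 2, 1]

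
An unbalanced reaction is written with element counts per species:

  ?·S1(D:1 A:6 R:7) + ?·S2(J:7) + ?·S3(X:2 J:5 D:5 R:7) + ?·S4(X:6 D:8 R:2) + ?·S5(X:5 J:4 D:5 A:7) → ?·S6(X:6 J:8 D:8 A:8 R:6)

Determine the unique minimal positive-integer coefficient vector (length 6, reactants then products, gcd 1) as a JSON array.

X: 2·0+2·0+2·2+1·6+4·5 = 30 | 5·6 = 30
J: 2·0+2·7+2·5+1·0+4·4 = 40 | 5·8 = 40
D: 2·1+2·0+2·5+1·8+4·5 = 40 | 5·8 = 40
A: 2·6+2·0+2·0+1·0+4·7 = 40 | 5·8 = 40
R: 2·7+2·0+2·7+1·2+4·0 = 30 | 5·6 = 30
gcd(2,2,2,1,4,5) = 1

Coefficients: [2, 2, 2, 1, 4, 5]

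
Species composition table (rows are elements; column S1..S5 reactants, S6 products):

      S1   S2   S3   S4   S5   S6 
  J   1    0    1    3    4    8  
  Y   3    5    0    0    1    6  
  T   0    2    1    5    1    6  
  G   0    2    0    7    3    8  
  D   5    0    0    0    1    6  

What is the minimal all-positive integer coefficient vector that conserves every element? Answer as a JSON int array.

Coefficients: [5, 2, 6, 3, 5, 5]

J: 5·1+2·0+6·1+3·3+5·4 = 40 | 5·8 = 40
Y: 5·3+2·5+6·0+3·0+5·1 = 30 | 5·6 = 30
T: 5·0+2·2+6·1+3·5+5·1 = 30 | 5·6 = 30
G: 5·0+2·2+6·0+3·7+5·3 = 40 | 5·8 = 40
D: 5·5+2·0+6·0+3·0+5·1 = 30 | 5·6 = 30
gcd(5,2,6,3,5,5) = 1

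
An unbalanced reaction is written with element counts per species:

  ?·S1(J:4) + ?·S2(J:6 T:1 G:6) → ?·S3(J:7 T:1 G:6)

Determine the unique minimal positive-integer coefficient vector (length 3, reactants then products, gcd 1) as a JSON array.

J: 1·4+4·6 = 28 | 4·7 = 28
T: 1·0+4·1 = 4 | 4·1 = 4
G: 1·0+4·6 = 24 | 4·6 = 24
gcd(1,4,4) = 1

Coefficients: [1, 4, 4]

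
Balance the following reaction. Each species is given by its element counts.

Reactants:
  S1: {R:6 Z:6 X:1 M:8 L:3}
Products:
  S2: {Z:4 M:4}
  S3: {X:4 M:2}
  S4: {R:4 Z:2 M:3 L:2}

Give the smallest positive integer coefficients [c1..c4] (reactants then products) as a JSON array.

Coefficients: [4, 3, 1, 6]

R: 4·6 = 24 | 3·0+1·0+6·4 = 24
Z: 4·6 = 24 | 3·4+1·0+6·2 = 24
X: 4·1 = 4 | 3·0+1·4+6·0 = 4
M: 4·8 = 32 | 3·4+1·2+6·3 = 32
L: 4·3 = 12 | 3·0+1·0+6·2 = 12
gcd(4,3,1,6) = 1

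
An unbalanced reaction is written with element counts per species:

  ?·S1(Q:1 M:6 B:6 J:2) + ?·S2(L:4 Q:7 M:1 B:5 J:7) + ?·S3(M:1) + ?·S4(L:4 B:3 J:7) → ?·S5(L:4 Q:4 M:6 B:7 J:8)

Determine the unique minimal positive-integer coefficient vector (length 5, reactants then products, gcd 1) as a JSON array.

Coefficients: [1, 1, 5, 1, 2]

L: 1·0+1·4+5·0+1·4 = 8 | 2·4 = 8
Q: 1·1+1·7+5·0+1·0 = 8 | 2·4 = 8
M: 1·6+1·1+5·1+1·0 = 12 | 2·6 = 12
B: 1·6+1·5+5·0+1·3 = 14 | 2·7 = 14
J: 1·2+1·7+5·0+1·7 = 16 | 2·8 = 16
gcd(1,1,5,1,2) = 1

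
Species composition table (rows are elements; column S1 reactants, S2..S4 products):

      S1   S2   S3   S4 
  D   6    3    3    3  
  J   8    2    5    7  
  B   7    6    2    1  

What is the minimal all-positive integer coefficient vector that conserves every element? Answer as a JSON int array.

D: 5·6 = 30 | 4·3+5·3+1·3 = 30
J: 5·8 = 40 | 4·2+5·5+1·7 = 40
B: 5·7 = 35 | 4·6+5·2+1·1 = 35
gcd(5,4,5,1) = 1

Coefficients: [5, 4, 5, 1]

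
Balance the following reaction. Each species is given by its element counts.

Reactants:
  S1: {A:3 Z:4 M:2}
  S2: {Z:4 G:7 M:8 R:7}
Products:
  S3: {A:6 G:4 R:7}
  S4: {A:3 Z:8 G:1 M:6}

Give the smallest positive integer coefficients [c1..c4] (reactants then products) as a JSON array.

A: 5·3+1·0 = 15 | 1·6+3·3 = 15
Z: 5·4+1·4 = 24 | 1·0+3·8 = 24
G: 5·0+1·7 = 7 | 1·4+3·1 = 7
M: 5·2+1·8 = 18 | 1·0+3·6 = 18
R: 5·0+1·7 = 7 | 1·7+3·0 = 7
gcd(5,1,1,3) = 1

Coefficients: [5, 1, 1, 3]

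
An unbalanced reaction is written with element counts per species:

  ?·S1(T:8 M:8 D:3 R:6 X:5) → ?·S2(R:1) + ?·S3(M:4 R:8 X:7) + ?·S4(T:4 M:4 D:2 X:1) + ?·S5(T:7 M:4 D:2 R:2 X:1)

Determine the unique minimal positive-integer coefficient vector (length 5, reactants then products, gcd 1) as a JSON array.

T: 6·8 = 48 | 4·0+3·0+5·4+4·7 = 48
M: 6·8 = 48 | 4·0+3·4+5·4+4·4 = 48
D: 6·3 = 18 | 4·0+3·0+5·2+4·2 = 18
R: 6·6 = 36 | 4·1+3·8+5·0+4·2 = 36
X: 6·5 = 30 | 4·0+3·7+5·1+4·1 = 30
gcd(6,4,3,5,4) = 1

Coefficients: [6, 4, 3, 5, 4]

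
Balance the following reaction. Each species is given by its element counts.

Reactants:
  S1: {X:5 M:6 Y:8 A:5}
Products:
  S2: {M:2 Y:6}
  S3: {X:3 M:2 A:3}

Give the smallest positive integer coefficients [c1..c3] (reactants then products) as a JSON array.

Coefficients: [3, 4, 5]

X: 3·5 = 15 | 4·0+5·3 = 15
M: 3·6 = 18 | 4·2+5·2 = 18
Y: 3·8 = 24 | 4·6+5·0 = 24
A: 3·5 = 15 | 4·0+5·3 = 15
gcd(3,4,5) = 1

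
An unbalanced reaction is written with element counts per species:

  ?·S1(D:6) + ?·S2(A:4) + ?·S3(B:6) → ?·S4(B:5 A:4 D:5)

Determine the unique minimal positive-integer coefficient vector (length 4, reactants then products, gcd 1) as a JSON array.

Coefficients: [5, 6, 5, 6]

B: 5·0+6·0+5·6 = 30 | 6·5 = 30
A: 5·0+6·4+5·0 = 24 | 6·4 = 24
D: 5·6+6·0+5·0 = 30 | 6·5 = 30
gcd(5,6,5,6) = 1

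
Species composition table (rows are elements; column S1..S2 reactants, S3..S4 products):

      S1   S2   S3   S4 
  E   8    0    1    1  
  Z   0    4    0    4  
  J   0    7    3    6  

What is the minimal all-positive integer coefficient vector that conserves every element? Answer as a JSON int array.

Coefficients: [1, 6, 2, 6]

E: 1·8+6·0 = 8 | 2·1+6·1 = 8
Z: 1·0+6·4 = 24 | 2·0+6·4 = 24
J: 1·0+6·7 = 42 | 2·3+6·6 = 42
gcd(1,6,2,6) = 1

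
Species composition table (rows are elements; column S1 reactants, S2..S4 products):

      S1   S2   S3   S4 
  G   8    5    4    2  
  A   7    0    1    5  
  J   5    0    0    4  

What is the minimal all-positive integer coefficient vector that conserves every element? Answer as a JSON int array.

Coefficients: [4, 2, 3, 5]

G: 4·8 = 32 | 2·5+3·4+5·2 = 32
A: 4·7 = 28 | 2·0+3·1+5·5 = 28
J: 4·5 = 20 | 2·0+3·0+5·4 = 20
gcd(4,2,3,5) = 1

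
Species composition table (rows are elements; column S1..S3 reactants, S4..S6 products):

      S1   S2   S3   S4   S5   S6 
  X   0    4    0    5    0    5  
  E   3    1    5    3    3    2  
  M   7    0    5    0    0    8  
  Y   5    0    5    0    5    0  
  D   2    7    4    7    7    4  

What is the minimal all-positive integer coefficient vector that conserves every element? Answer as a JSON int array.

Coefficients: [2, 5, 2, 1, 4, 3]

X: 2·0+5·4+2·0 = 20 | 1·5+4·0+3·5 = 20
E: 2·3+5·1+2·5 = 21 | 1·3+4·3+3·2 = 21
M: 2·7+5·0+2·5 = 24 | 1·0+4·0+3·8 = 24
Y: 2·5+5·0+2·5 = 20 | 1·0+4·5+3·0 = 20
D: 2·2+5·7+2·4 = 47 | 1·7+4·7+3·4 = 47
gcd(2,5,2,1,4,3) = 1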